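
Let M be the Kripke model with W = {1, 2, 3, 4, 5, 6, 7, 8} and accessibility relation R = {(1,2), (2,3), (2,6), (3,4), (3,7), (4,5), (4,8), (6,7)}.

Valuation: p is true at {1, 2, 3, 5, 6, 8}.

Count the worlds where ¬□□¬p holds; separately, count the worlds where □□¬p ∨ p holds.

For ¬□□¬p:
1: □□¬p is F. ✓
2: □□¬p is T. ✗
3: □□¬p is F. ✓
4: □□¬p is T. ✗
5: □□¬p is T. ✗
6: □□¬p is T. ✗
7: □□¬p is T. ✗
8: □□¬p is T. ✗
— 2 worlds.
For □□¬p ∨ p:
1: □□¬p is F, p is T. ✓
2: □□¬p is T, p is T. ✓
3: □□¬p is F, p is T. ✓
4: □□¬p is T, p is F. ✓
5: □□¬p is T, p is T. ✓
6: □□¬p is T, p is T. ✓
7: □□¬p is T, p is F. ✓
8: □□¬p is T, p is T. ✓
— 8 worlds.

2 and 8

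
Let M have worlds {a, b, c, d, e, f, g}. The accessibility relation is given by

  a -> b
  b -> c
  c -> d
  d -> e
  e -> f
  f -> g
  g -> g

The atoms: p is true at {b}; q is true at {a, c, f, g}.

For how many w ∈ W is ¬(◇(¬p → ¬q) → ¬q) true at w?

a: ◇(¬p → ¬q) → ¬q is F. ✓
b: ◇(¬p → ¬q) → ¬q is T. ✗
c: ◇(¬p → ¬q) → ¬q is F. ✓
d: ◇(¬p → ¬q) → ¬q is T. ✗
e: ◇(¬p → ¬q) → ¬q is T. ✗
f: ◇(¬p → ¬q) → ¬q is T. ✗
g: ◇(¬p → ¬q) → ¬q is T. ✗
Satisfying worlds: {a, c}.

2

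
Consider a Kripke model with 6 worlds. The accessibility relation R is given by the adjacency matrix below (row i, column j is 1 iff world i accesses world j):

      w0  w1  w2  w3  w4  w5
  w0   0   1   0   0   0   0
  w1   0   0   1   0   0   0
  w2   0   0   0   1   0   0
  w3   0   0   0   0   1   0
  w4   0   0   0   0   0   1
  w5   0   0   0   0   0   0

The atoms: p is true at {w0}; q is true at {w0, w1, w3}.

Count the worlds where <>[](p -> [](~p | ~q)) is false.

1

w0: successors {w1}; [](p -> [](~p | ~q)) there: w1:T. ✓
w1: successors {w2}; [](p -> [](~p | ~q)) there: w2:T. ✓
w2: successors {w3}; [](p -> [](~p | ~q)) there: w3:T. ✓
w3: successors {w4}; [](p -> [](~p | ~q)) there: w4:T. ✓
w4: successors {w5}; [](p -> [](~p | ~q)) there: w5:T. ✓
w5: no successors, so <>[](p -> [](~p | ~q)) fails. ✗
Satisfying worlds: {w0, w1, w2, w3, w4}.
So <>[](p -> [](~p | ~q)) fails at the other 1 world.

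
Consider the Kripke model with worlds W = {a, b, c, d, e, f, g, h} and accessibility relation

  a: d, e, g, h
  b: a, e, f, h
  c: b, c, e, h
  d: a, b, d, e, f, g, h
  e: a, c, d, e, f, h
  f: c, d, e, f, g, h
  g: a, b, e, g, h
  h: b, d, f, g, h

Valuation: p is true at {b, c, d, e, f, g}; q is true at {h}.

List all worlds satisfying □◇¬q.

{a, b, c, d, e, f, g, h}

a: successors {d, e, g, h}; ◇¬q there: d:T, e:T, g:T, h:T. ✓
b: successors {a, e, f, h}; ◇¬q there: a:T, e:T, f:T, h:T. ✓
c: successors {b, c, e, h}; ◇¬q there: b:T, c:T, e:T, h:T. ✓
d: successors {a, b, d, e, f, g, h}; ◇¬q there: a:T, b:T, d:T, e:T, f:T, g:T, h:T. ✓
e: successors {a, c, d, e, f, h}; ◇¬q there: a:T, c:T, d:T, e:T, f:T, h:T. ✓
f: successors {c, d, e, f, g, h}; ◇¬q there: c:T, d:T, e:T, f:T, g:T, h:T. ✓
g: successors {a, b, e, g, h}; ◇¬q there: a:T, b:T, e:T, g:T, h:T. ✓
h: successors {b, d, f, g, h}; ◇¬q there: b:T, d:T, f:T, g:T, h:T. ✓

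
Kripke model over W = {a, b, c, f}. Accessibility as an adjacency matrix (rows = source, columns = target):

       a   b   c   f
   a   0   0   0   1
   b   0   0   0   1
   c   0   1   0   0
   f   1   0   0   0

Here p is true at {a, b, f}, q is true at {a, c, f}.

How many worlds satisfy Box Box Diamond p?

4

a: successors {f}; Box Diamond p there: f:T. ✓
b: successors {f}; Box Diamond p there: f:T. ✓
c: successors {b}; Box Diamond p there: b:T. ✓
f: successors {a}; Box Diamond p there: a:T. ✓
Satisfying worlds: {a, b, c, f}.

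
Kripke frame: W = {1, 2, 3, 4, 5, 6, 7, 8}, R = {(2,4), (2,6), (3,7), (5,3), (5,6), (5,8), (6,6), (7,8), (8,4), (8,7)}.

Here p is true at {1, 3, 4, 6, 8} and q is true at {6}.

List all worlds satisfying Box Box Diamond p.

1: no successors, so Box Box Diamond p holds vacuously. ✓
2: successors {4, 6}; Box Diamond p there: 4:T, 6:T. ✓
3: successors {7}; Box Diamond p there: 7:T. ✓
4: no successors, so Box Box Diamond p holds vacuously. ✓
5: successors {3, 6, 8}; Box Diamond p there: 3:T, 6:T, 8:F. ✗
6: successors {6}; Box Diamond p there: 6:T. ✓
7: successors {8}; Box Diamond p there: 8:F. ✗
8: successors {4, 7}; Box Diamond p there: 4:T, 7:T. ✓

{1, 2, 3, 4, 6, 8}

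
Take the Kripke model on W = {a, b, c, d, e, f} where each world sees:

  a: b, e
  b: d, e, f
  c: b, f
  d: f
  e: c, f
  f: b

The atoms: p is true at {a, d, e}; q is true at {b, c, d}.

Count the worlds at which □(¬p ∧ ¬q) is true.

1

a: successors {b, e}; ¬p ∧ ¬q there: b:F, e:F. ✗
b: successors {d, e, f}; ¬p ∧ ¬q there: d:F, e:F, f:T. ✗
c: successors {b, f}; ¬p ∧ ¬q there: b:F, f:T. ✗
d: successors {f}; ¬p ∧ ¬q there: f:T. ✓
e: successors {c, f}; ¬p ∧ ¬q there: c:F, f:T. ✗
f: successors {b}; ¬p ∧ ¬q there: b:F. ✗
Satisfying worlds: {d}.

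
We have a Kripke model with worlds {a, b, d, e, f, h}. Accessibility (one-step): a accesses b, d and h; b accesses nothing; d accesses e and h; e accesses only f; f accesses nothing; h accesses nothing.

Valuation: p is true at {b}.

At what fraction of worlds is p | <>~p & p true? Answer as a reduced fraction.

1/6

a: p is F, <>~p & p is F. ✗
b: p is T, <>~p & p is F. ✓
d: p is F, <>~p & p is F. ✗
e: p is F, <>~p & p is F. ✗
f: p is F, <>~p & p is F. ✗
h: p is F, <>~p & p is F. ✗
That's 1 of 6 worlds, so 1/6.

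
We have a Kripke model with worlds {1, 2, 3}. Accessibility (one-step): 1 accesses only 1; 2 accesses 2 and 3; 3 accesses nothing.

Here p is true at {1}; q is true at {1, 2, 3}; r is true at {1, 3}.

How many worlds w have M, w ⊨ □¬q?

1

1: successors {1}; ¬q there: 1:F. ✗
2: successors {2, 3}; ¬q there: 2:F, 3:F. ✗
3: no successors, so □¬q holds vacuously. ✓
Satisfying worlds: {3}.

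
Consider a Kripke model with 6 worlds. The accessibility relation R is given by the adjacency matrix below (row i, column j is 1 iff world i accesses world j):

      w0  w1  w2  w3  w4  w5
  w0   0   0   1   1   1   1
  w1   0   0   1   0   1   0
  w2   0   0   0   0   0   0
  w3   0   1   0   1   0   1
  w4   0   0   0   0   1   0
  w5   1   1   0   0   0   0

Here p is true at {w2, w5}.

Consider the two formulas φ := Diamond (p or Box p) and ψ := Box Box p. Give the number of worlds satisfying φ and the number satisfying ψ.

3 and 1

For Diamond (p or Box p):
w0: successors {w2, w3, w4, w5}; p or Box p there: w2:T, w3:F, w4:F, w5:T. ✓
w1: successors {w2, w4}; p or Box p there: w2:T, w4:F. ✓
w2: no successors, so Diamond (p or Box p) fails. ✗
w3: successors {w1, w3, w5}; p or Box p there: w1:F, w3:F, w5:T. ✓
w4: successors {w4}; p or Box p there: w4:F. ✗
w5: successors {w0, w1}; p or Box p there: w0:F, w1:F. ✗
— 3 worlds.
For Box Box p:
w0: successors {w2, w3, w4, w5}; Box p there: w2:T, w3:F, w4:F, w5:F. ✗
w1: successors {w2, w4}; Box p there: w2:T, w4:F. ✗
w2: no successors, so Box Box p holds vacuously. ✓
w3: successors {w1, w3, w5}; Box p there: w1:F, w3:F, w5:F. ✗
w4: successors {w4}; Box p there: w4:F. ✗
w5: successors {w0, w1}; Box p there: w0:F, w1:F. ✗
— 1 world.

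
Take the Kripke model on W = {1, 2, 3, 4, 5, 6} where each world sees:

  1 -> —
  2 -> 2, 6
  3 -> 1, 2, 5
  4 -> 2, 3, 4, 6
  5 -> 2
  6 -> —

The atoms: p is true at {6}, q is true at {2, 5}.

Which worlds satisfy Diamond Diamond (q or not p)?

1: no successors, so Diamond Diamond (q or not p) fails. ✗
2: successors {2, 6}; Diamond (q or not p) there: 2:T, 6:F. ✓
3: successors {1, 2, 5}; Diamond (q or not p) there: 1:F, 2:T, 5:T. ✓
4: successors {2, 3, 4, 6}; Diamond (q or not p) there: 2:T, 3:T, 4:T, 6:F. ✓
5: successors {2}; Diamond (q or not p) there: 2:T. ✓
6: no successors, so Diamond Diamond (q or not p) fails. ✗

{2, 3, 4, 5}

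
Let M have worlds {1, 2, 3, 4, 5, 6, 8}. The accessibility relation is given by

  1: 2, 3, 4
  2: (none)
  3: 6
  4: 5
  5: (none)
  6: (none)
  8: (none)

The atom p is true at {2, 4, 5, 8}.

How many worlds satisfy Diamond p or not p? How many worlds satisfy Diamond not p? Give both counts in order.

4 and 2

For Diamond p or not p:
1: Diamond p is T, not p is T. ✓
2: Diamond p is F, not p is F. ✗
3: Diamond p is F, not p is T. ✓
4: Diamond p is T, not p is F. ✓
5: Diamond p is F, not p is F. ✗
6: Diamond p is F, not p is T. ✓
8: Diamond p is F, not p is F. ✗
— 4 worlds.
For Diamond not p:
1: successors {2, 3, 4}; not p there: 2:F, 3:T, 4:F. ✓
2: no successors, so Diamond not p fails. ✗
3: successors {6}; not p there: 6:T. ✓
4: successors {5}; not p there: 5:F. ✗
5: no successors, so Diamond not p fails. ✗
6: no successors, so Diamond not p fails. ✗
8: no successors, so Diamond not p fails. ✗
— 2 worlds.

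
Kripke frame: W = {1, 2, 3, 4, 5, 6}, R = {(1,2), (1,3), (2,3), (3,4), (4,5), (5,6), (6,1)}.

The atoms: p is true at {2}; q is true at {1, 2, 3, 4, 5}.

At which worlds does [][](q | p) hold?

{1, 2, 3, 5, 6}

1: successors {2, 3}; [](q | p) there: 2:T, 3:T. ✓
2: successors {3}; [](q | p) there: 3:T. ✓
3: successors {4}; [](q | p) there: 4:T. ✓
4: successors {5}; [](q | p) there: 5:F. ✗
5: successors {6}; [](q | p) there: 6:T. ✓
6: successors {1}; [](q | p) there: 1:T. ✓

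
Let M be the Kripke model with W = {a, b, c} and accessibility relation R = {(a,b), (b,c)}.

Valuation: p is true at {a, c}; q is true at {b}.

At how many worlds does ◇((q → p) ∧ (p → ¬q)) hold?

1

a: successors {b}; (q → p) ∧ (p → ¬q) there: b:F. ✗
b: successors {c}; (q → p) ∧ (p → ¬q) there: c:T. ✓
c: no successors, so ◇((q → p) ∧ (p → ¬q)) fails. ✗
Satisfying worlds: {b}.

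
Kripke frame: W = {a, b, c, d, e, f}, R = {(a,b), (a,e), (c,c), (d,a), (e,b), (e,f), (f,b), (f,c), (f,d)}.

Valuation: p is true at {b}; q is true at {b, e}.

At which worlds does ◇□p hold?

a: successors {b, e}; □p there: b:T, e:F. ✓
b: no successors, so ◇□p fails. ✗
c: successors {c}; □p there: c:F. ✗
d: successors {a}; □p there: a:F. ✗
e: successors {b, f}; □p there: b:T, f:F. ✓
f: successors {b, c, d}; □p there: b:T, c:F, d:F. ✓

{a, e, f}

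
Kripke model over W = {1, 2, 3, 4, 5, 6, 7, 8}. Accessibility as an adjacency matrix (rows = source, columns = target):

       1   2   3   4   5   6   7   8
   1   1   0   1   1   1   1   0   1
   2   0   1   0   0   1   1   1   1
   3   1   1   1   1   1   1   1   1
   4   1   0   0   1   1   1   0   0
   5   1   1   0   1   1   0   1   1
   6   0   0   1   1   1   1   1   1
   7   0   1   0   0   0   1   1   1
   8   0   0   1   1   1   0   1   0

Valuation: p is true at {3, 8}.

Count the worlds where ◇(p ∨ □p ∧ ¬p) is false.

1

1: successors {1, 3, 4, 5, 6, 8}; p ∨ □p ∧ ¬p there: 1:F, 3:T, 4:F, 5:F, 6:F, 8:T. ✓
2: successors {2, 5, 6, 7, 8}; p ∨ □p ∧ ¬p there: 2:F, 5:F, 6:F, 7:F, 8:T. ✓
3: successors {1, 2, 3, 4, 5, 6, 7, 8}; p ∨ □p ∧ ¬p there: 1:F, 2:F, 3:T, 4:F, 5:F, 6:F, 7:F, 8:T. ✓
4: successors {1, 4, 5, 6}; p ∨ □p ∧ ¬p there: 1:F, 4:F, 5:F, 6:F. ✗
5: successors {1, 2, 4, 5, 7, 8}; p ∨ □p ∧ ¬p there: 1:F, 2:F, 4:F, 5:F, 7:F, 8:T. ✓
6: successors {3, 4, 5, 6, 7, 8}; p ∨ □p ∧ ¬p there: 3:T, 4:F, 5:F, 6:F, 7:F, 8:T. ✓
7: successors {2, 6, 7, 8}; p ∨ □p ∧ ¬p there: 2:F, 6:F, 7:F, 8:T. ✓
8: successors {3, 4, 5, 7}; p ∨ □p ∧ ¬p there: 3:T, 4:F, 5:F, 7:F. ✓
Satisfying worlds: {1, 2, 3, 5, 6, 7, 8}.
So ◇(p ∨ □p ∧ ¬p) fails at the other 1 world.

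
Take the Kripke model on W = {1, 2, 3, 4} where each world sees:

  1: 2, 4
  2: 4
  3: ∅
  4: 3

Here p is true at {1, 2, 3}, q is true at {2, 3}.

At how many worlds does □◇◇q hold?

1

1: successors {2, 4}; ◇◇q there: 2:T, 4:F. ✗
2: successors {4}; ◇◇q there: 4:F. ✗
3: no successors, so □◇◇q holds vacuously. ✓
4: successors {3}; ◇◇q there: 3:F. ✗
Satisfying worlds: {3}.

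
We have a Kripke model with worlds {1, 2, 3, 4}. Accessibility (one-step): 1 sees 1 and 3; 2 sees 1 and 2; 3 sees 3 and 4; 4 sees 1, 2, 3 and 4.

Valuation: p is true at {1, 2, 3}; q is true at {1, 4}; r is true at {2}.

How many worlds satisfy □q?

0

1: successors {1, 3}; q there: 1:T, 3:F. ✗
2: successors {1, 2}; q there: 1:T, 2:F. ✗
3: successors {3, 4}; q there: 3:F, 4:T. ✗
4: successors {1, 2, 3, 4}; q there: 1:T, 2:F, 3:F, 4:T. ✗
Satisfying worlds: ∅.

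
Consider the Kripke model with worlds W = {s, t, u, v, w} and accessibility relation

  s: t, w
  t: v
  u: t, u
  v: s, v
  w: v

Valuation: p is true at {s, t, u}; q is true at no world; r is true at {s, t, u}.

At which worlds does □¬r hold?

{t, w}

s: successors {t, w}; ¬r there: t:F, w:T. ✗
t: successors {v}; ¬r there: v:T. ✓
u: successors {t, u}; ¬r there: t:F, u:F. ✗
v: successors {s, v}; ¬r there: s:F, v:T. ✗
w: successors {v}; ¬r there: v:T. ✓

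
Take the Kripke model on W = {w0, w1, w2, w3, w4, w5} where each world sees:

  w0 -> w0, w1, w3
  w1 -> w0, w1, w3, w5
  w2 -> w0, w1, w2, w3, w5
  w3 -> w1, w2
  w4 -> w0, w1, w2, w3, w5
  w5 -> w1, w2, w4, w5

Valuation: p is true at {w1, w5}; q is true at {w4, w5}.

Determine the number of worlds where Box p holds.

w0: successors {w0, w1, w3}; p there: w0:F, w1:T, w3:F. ✗
w1: successors {w0, w1, w3, w5}; p there: w0:F, w1:T, w3:F, w5:T. ✗
w2: successors {w0, w1, w2, w3, w5}; p there: w0:F, w1:T, w2:F, w3:F, w5:T. ✗
w3: successors {w1, w2}; p there: w1:T, w2:F. ✗
w4: successors {w0, w1, w2, w3, w5}; p there: w0:F, w1:T, w2:F, w3:F, w5:T. ✗
w5: successors {w1, w2, w4, w5}; p there: w1:T, w2:F, w4:F, w5:T. ✗
Satisfying worlds: ∅.

0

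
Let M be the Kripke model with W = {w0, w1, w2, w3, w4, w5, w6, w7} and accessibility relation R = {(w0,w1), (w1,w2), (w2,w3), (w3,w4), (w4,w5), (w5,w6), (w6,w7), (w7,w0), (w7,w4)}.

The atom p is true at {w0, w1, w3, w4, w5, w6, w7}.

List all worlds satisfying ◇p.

w0: successors {w1}; p there: w1:T. ✓
w1: successors {w2}; p there: w2:F. ✗
w2: successors {w3}; p there: w3:T. ✓
w3: successors {w4}; p there: w4:T. ✓
w4: successors {w5}; p there: w5:T. ✓
w5: successors {w6}; p there: w6:T. ✓
w6: successors {w7}; p there: w7:T. ✓
w7: successors {w0, w4}; p there: w0:T, w4:T. ✓

{w0, w2, w3, w4, w5, w6, w7}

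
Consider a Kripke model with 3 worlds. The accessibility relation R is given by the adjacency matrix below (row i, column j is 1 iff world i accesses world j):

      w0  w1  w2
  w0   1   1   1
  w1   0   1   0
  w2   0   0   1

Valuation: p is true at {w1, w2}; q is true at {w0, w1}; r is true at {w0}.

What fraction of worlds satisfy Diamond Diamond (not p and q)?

w0: successors {w0, w1, w2}; Diamond (not p and q) there: w0:T, w1:F, w2:F. ✓
w1: successors {w1}; Diamond (not p and q) there: w1:F. ✗
w2: successors {w2}; Diamond (not p and q) there: w2:F. ✗
That's 1 of 3 worlds, so 1/3.

1/3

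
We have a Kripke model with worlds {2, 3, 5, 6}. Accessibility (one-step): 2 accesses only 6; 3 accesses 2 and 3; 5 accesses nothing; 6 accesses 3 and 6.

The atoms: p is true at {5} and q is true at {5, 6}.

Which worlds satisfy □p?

{5}

2: successors {6}; p there: 6:F. ✗
3: successors {2, 3}; p there: 2:F, 3:F. ✗
5: no successors, so □p holds vacuously. ✓
6: successors {3, 6}; p there: 3:F, 6:F. ✗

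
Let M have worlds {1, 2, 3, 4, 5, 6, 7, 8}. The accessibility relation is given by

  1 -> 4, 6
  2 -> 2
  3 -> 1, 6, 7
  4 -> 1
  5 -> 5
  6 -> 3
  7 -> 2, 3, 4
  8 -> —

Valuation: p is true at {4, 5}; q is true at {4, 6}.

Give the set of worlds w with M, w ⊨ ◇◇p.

{3, 4, 5}

1: successors {4, 6}; ◇p there: 4:F, 6:F. ✗
2: successors {2}; ◇p there: 2:F. ✗
3: successors {1, 6, 7}; ◇p there: 1:T, 6:F, 7:T. ✓
4: successors {1}; ◇p there: 1:T. ✓
5: successors {5}; ◇p there: 5:T. ✓
6: successors {3}; ◇p there: 3:F. ✗
7: successors {2, 3, 4}; ◇p there: 2:F, 3:F, 4:F. ✗
8: no successors, so ◇◇p fails. ✗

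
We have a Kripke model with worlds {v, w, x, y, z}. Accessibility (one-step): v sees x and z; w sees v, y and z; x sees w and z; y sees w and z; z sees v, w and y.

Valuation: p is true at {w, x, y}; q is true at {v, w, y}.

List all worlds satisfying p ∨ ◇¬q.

v: p is F, ◇¬q is T. ✓
w: p is T, ◇¬q is T. ✓
x: p is T, ◇¬q is T. ✓
y: p is T, ◇¬q is T. ✓
z: p is F, ◇¬q is F. ✗

{v, w, x, y}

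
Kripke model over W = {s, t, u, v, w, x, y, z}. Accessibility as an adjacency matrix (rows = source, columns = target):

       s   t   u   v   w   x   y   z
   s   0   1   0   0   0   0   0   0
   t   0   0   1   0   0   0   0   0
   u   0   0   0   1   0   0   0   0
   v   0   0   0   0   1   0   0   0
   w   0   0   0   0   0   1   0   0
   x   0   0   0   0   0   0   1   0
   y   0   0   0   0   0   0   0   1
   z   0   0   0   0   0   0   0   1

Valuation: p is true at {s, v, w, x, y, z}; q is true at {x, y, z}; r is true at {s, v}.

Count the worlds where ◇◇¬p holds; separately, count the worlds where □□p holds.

For ◇◇¬p:
s: successors {t}; ◇¬p there: t:T. ✓
t: successors {u}; ◇¬p there: u:F. ✗
u: successors {v}; ◇¬p there: v:F. ✗
v: successors {w}; ◇¬p there: w:F. ✗
w: successors {x}; ◇¬p there: x:F. ✗
x: successors {y}; ◇¬p there: y:F. ✗
y: successors {z}; ◇¬p there: z:F. ✗
z: successors {z}; ◇¬p there: z:F. ✗
— 1 world.
For □□p:
s: successors {t}; □p there: t:F. ✗
t: successors {u}; □p there: u:T. ✓
u: successors {v}; □p there: v:T. ✓
v: successors {w}; □p there: w:T. ✓
w: successors {x}; □p there: x:T. ✓
x: successors {y}; □p there: y:T. ✓
y: successors {z}; □p there: z:T. ✓
z: successors {z}; □p there: z:T. ✓
— 7 worlds.

1 and 7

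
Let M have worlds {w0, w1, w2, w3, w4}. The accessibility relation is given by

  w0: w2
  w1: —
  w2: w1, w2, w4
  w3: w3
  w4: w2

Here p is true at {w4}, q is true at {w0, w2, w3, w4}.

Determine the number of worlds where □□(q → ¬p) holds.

w0: successors {w2}; □(q → ¬p) there: w2:F. ✗
w1: no successors, so □□(q → ¬p) holds vacuously. ✓
w2: successors {w1, w2, w4}; □(q → ¬p) there: w1:T, w2:F, w4:T. ✗
w3: successors {w3}; □(q → ¬p) there: w3:T. ✓
w4: successors {w2}; □(q → ¬p) there: w2:F. ✗
Satisfying worlds: {w1, w3}.

2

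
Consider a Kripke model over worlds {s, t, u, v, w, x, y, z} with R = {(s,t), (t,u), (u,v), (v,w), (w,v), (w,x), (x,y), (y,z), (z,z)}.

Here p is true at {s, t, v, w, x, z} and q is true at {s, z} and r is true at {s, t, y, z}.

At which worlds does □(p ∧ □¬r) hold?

{s, u, v}

s: successors {t}; p ∧ □¬r there: t:T. ✓
t: successors {u}; p ∧ □¬r there: u:F. ✗
u: successors {v}; p ∧ □¬r there: v:T. ✓
v: successors {w}; p ∧ □¬r there: w:T. ✓
w: successors {v, x}; p ∧ □¬r there: v:T, x:F. ✗
x: successors {y}; p ∧ □¬r there: y:F. ✗
y: successors {z}; p ∧ □¬r there: z:F. ✗
z: successors {z}; p ∧ □¬r there: z:F. ✗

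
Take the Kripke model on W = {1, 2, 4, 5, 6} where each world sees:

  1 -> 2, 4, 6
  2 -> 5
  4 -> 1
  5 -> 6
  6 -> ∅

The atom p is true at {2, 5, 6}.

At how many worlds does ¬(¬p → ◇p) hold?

1: ¬p → ◇p is T. ✗
2: ¬p → ◇p is T. ✗
4: ¬p → ◇p is F. ✓
5: ¬p → ◇p is T. ✗
6: ¬p → ◇p is T. ✗
Satisfying worlds: {4}.

1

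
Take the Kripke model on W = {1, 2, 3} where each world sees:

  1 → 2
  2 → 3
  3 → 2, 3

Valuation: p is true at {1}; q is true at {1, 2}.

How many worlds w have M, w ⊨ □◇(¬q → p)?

1

1: successors {2}; ◇(¬q → p) there: 2:F. ✗
2: successors {3}; ◇(¬q → p) there: 3:T. ✓
3: successors {2, 3}; ◇(¬q → p) there: 2:F, 3:T. ✗
Satisfying worlds: {2}.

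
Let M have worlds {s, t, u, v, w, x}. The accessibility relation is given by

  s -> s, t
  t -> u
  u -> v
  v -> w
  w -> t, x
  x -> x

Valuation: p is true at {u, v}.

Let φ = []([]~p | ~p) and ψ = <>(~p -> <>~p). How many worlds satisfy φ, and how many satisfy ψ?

For []([]~p | ~p):
s: successors {s, t}; []~p | ~p there: s:T, t:T. ✓
t: successors {u}; []~p | ~p there: u:F. ✗
u: successors {v}; []~p | ~p there: v:T. ✓
v: successors {w}; []~p | ~p there: w:T. ✓
w: successors {t, x}; []~p | ~p there: t:T, x:T. ✓
x: successors {x}; []~p | ~p there: x:T. ✓
— 5 worlds.
For <>(~p -> <>~p):
s: successors {s, t}; ~p -> <>~p there: s:T, t:F. ✓
t: successors {u}; ~p -> <>~p there: u:T. ✓
u: successors {v}; ~p -> <>~p there: v:T. ✓
v: successors {w}; ~p -> <>~p there: w:T. ✓
w: successors {t, x}; ~p -> <>~p there: t:F, x:T. ✓
x: successors {x}; ~p -> <>~p there: x:T. ✓
— 6 worlds.

5 and 6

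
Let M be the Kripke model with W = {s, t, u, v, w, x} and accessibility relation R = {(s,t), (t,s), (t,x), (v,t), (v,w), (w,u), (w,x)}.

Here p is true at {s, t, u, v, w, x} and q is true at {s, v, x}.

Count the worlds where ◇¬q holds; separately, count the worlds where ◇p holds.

3 and 4

For ◇¬q:
s: successors {t}; ¬q there: t:T. ✓
t: successors {s, x}; ¬q there: s:F, x:F. ✗
u: no successors, so ◇¬q fails. ✗
v: successors {t, w}; ¬q there: t:T, w:T. ✓
w: successors {u, x}; ¬q there: u:T, x:F. ✓
x: no successors, so ◇¬q fails. ✗
— 3 worlds.
For ◇p:
s: successors {t}; p there: t:T. ✓
t: successors {s, x}; p there: s:T, x:T. ✓
u: no successors, so ◇p fails. ✗
v: successors {t, w}; p there: t:T, w:T. ✓
w: successors {u, x}; p there: u:T, x:T. ✓
x: no successors, so ◇p fails. ✗
— 4 worlds.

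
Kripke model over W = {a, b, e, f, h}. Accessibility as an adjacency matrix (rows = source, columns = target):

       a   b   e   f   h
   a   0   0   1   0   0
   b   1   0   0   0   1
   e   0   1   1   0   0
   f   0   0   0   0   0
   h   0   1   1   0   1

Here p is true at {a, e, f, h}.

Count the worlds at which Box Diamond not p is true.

a: successors {e}; Diamond not p there: e:T. ✓
b: successors {a, h}; Diamond not p there: a:F, h:T. ✗
e: successors {b, e}; Diamond not p there: b:F, e:T. ✗
f: no successors, so Box Diamond not p holds vacuously. ✓
h: successors {b, e, h}; Diamond not p there: b:F, e:T, h:T. ✗
Satisfying worlds: {a, f}.

2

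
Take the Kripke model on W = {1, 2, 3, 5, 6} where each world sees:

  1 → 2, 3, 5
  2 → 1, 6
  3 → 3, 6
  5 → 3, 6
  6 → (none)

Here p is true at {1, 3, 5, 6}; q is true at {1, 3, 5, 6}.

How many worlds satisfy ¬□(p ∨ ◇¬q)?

1

1: □(p ∨ ◇¬q) is F. ✓
2: □(p ∨ ◇¬q) is T. ✗
3: □(p ∨ ◇¬q) is T. ✗
5: □(p ∨ ◇¬q) is T. ✗
6: □(p ∨ ◇¬q) is T. ✗
Satisfying worlds: {1}.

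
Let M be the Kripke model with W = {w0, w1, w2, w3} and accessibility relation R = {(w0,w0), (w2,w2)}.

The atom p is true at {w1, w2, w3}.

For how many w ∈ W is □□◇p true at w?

3

w0: successors {w0}; □◇p there: w0:F. ✗
w1: no successors, so □□◇p holds vacuously. ✓
w2: successors {w2}; □◇p there: w2:T. ✓
w3: no successors, so □□◇p holds vacuously. ✓
Satisfying worlds: {w1, w2, w3}.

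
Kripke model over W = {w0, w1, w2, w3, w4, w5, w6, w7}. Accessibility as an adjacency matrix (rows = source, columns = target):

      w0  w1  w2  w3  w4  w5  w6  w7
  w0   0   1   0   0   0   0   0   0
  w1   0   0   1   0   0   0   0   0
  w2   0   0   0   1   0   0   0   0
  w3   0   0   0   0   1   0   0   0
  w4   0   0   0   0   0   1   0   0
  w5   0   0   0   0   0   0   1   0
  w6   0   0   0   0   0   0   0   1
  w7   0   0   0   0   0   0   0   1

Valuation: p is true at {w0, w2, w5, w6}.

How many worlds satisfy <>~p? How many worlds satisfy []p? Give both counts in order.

For <>~p:
w0: successors {w1}; ~p there: w1:T. ✓
w1: successors {w2}; ~p there: w2:F. ✗
w2: successors {w3}; ~p there: w3:T. ✓
w3: successors {w4}; ~p there: w4:T. ✓
w4: successors {w5}; ~p there: w5:F. ✗
w5: successors {w6}; ~p there: w6:F. ✗
w6: successors {w7}; ~p there: w7:T. ✓
w7: successors {w7}; ~p there: w7:T. ✓
— 5 worlds.
For []p:
w0: successors {w1}; p there: w1:F. ✗
w1: successors {w2}; p there: w2:T. ✓
w2: successors {w3}; p there: w3:F. ✗
w3: successors {w4}; p there: w4:F. ✗
w4: successors {w5}; p there: w5:T. ✓
w5: successors {w6}; p there: w6:T. ✓
w6: successors {w7}; p there: w7:F. ✗
w7: successors {w7}; p there: w7:F. ✗
— 3 worlds.

5 and 3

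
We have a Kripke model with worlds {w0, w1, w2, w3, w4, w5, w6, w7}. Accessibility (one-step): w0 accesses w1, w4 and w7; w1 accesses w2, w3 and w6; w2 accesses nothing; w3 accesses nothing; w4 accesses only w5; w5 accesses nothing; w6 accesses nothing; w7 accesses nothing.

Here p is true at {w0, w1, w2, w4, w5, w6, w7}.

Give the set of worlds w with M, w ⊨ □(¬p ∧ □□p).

w0: successors {w1, w4, w7}; ¬p ∧ □□p there: w1:F, w4:F, w7:F. ✗
w1: successors {w2, w3, w6}; ¬p ∧ □□p there: w2:F, w3:T, w6:F. ✗
w2: no successors, so □(¬p ∧ □□p) holds vacuously. ✓
w3: no successors, so □(¬p ∧ □□p) holds vacuously. ✓
w4: successors {w5}; ¬p ∧ □□p there: w5:F. ✗
w5: no successors, so □(¬p ∧ □□p) holds vacuously. ✓
w6: no successors, so □(¬p ∧ □□p) holds vacuously. ✓
w7: no successors, so □(¬p ∧ □□p) holds vacuously. ✓

{w2, w3, w5, w6, w7}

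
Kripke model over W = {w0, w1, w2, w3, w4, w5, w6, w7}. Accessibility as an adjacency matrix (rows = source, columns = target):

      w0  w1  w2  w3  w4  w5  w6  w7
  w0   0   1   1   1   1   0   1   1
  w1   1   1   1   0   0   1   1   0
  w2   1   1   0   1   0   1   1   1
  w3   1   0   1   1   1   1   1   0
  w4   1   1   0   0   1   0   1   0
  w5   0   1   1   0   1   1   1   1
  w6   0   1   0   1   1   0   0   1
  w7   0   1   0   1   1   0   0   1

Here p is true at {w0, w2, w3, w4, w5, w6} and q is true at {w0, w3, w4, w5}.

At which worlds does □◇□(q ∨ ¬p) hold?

w0: successors {w1, w2, w3, w4, w6, w7}; ◇□(q ∨ ¬p) there: w1:T, w2:T, w3:T, w4:T, w6:T, w7:T. ✓
w1: successors {w0, w1, w2, w5, w6}; ◇□(q ∨ ¬p) there: w0:T, w1:T, w2:T, w5:T, w6:T. ✓
w2: successors {w0, w1, w3, w5, w6, w7}; ◇□(q ∨ ¬p) there: w0:T, w1:T, w3:T, w5:T, w6:T, w7:T. ✓
w3: successors {w0, w2, w3, w4, w5, w6}; ◇□(q ∨ ¬p) there: w0:T, w2:T, w3:T, w4:T, w5:T, w6:T. ✓
w4: successors {w0, w1, w4, w6}; ◇□(q ∨ ¬p) there: w0:T, w1:T, w4:T, w6:T. ✓
w5: successors {w1, w2, w4, w5, w6, w7}; ◇□(q ∨ ¬p) there: w1:T, w2:T, w4:T, w5:T, w6:T, w7:T. ✓
w6: successors {w1, w3, w4, w7}; ◇□(q ∨ ¬p) there: w1:T, w3:T, w4:T, w7:T. ✓
w7: successors {w1, w3, w4, w7}; ◇□(q ∨ ¬p) there: w1:T, w3:T, w4:T, w7:T. ✓

{w0, w1, w2, w3, w4, w5, w6, w7}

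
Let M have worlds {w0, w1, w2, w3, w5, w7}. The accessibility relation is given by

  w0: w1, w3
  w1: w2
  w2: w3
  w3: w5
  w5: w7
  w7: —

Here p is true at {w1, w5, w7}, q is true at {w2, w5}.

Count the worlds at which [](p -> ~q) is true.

w0: successors {w1, w3}; p -> ~q there: w1:T, w3:T. ✓
w1: successors {w2}; p -> ~q there: w2:T. ✓
w2: successors {w3}; p -> ~q there: w3:T. ✓
w3: successors {w5}; p -> ~q there: w5:F. ✗
w5: successors {w7}; p -> ~q there: w7:T. ✓
w7: no successors, so [](p -> ~q) holds vacuously. ✓
Satisfying worlds: {w0, w1, w2, w5, w7}.

5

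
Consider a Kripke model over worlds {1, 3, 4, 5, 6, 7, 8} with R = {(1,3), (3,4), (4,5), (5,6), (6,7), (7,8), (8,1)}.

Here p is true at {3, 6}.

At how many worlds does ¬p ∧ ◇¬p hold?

3

1: ¬p is T, ◇¬p is F. ✗
3: ¬p is F, ◇¬p is T. ✗
4: ¬p is T, ◇¬p is T. ✓
5: ¬p is T, ◇¬p is F. ✗
6: ¬p is F, ◇¬p is T. ✗
7: ¬p is T, ◇¬p is T. ✓
8: ¬p is T, ◇¬p is T. ✓
Satisfying worlds: {4, 7, 8}.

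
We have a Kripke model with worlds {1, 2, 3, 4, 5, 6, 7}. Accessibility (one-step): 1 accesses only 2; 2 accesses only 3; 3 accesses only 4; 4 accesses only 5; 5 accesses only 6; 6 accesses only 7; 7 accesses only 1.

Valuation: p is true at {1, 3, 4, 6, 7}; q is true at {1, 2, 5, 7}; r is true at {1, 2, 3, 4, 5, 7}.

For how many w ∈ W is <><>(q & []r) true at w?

1: successors {2}; <>(q & []r) there: 2:F. ✗
2: successors {3}; <>(q & []r) there: 3:F. ✗
3: successors {4}; <>(q & []r) there: 4:F. ✗
4: successors {5}; <>(q & []r) there: 5:F. ✗
5: successors {6}; <>(q & []r) there: 6:T. ✓
6: successors {7}; <>(q & []r) there: 7:T. ✓
7: successors {1}; <>(q & []r) there: 1:T. ✓
Satisfying worlds: {5, 6, 7}.

3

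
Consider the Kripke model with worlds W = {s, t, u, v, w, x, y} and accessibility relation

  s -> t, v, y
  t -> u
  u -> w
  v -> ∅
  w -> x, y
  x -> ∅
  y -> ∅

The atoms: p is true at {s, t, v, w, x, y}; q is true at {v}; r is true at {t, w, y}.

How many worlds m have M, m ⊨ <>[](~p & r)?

s: successors {t, v, y}; [](~p & r) there: t:F, v:T, y:T. ✓
t: successors {u}; [](~p & r) there: u:F. ✗
u: successors {w}; [](~p & r) there: w:F. ✗
v: no successors, so <>[](~p & r) fails. ✗
w: successors {x, y}; [](~p & r) there: x:T, y:T. ✓
x: no successors, so <>[](~p & r) fails. ✗
y: no successors, so <>[](~p & r) fails. ✗
Satisfying worlds: {s, w}.

2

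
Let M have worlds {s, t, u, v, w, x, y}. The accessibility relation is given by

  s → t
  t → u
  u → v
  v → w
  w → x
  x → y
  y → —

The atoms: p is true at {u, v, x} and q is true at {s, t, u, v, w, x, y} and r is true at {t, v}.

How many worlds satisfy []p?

4

s: successors {t}; p there: t:F. ✗
t: successors {u}; p there: u:T. ✓
u: successors {v}; p there: v:T. ✓
v: successors {w}; p there: w:F. ✗
w: successors {x}; p there: x:T. ✓
x: successors {y}; p there: y:F. ✗
y: no successors, so []p holds vacuously. ✓
Satisfying worlds: {t, u, w, y}.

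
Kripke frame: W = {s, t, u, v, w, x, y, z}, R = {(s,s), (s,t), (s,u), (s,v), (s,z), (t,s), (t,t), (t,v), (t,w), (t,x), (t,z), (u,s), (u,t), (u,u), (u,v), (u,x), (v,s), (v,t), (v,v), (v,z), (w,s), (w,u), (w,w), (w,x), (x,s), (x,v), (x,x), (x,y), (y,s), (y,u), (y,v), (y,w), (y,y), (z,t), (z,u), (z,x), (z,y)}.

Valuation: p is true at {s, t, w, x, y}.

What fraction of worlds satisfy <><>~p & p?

s: <><>~p is T, p is T. ✓
t: <><>~p is T, p is T. ✓
u: <><>~p is T, p is F. ✗
v: <><>~p is T, p is F. ✗
w: <><>~p is T, p is T. ✓
x: <><>~p is T, p is T. ✓
y: <><>~p is T, p is T. ✓
z: <><>~p is T, p is F. ✗
That's 5 of 8 worlds, so 5/8.

5/8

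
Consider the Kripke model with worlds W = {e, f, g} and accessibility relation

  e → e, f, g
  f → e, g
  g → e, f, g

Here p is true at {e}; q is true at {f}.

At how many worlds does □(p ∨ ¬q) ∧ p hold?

0

e: □(p ∨ ¬q) is F, p is T. ✗
f: □(p ∨ ¬q) is T, p is F. ✗
g: □(p ∨ ¬q) is F, p is F. ✗
Satisfying worlds: ∅.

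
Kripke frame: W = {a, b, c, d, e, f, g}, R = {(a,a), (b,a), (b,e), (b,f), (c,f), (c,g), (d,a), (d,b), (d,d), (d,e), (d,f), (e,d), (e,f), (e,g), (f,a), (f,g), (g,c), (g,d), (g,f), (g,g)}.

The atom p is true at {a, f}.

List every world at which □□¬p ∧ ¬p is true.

a: □□¬p is F, ¬p is F. ✗
b: □□¬p is F, ¬p is T. ✗
c: □□¬p is F, ¬p is T. ✗
d: □□¬p is F, ¬p is T. ✗
e: □□¬p is F, ¬p is T. ✗
f: □□¬p is F, ¬p is F. ✗
g: □□¬p is F, ¬p is T. ✗

∅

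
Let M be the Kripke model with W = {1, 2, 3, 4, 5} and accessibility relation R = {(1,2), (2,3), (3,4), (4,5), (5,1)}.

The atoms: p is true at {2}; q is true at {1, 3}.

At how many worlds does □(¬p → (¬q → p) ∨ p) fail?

1: successors {2}; ¬p → (¬q → p) ∨ p there: 2:T. ✓
2: successors {3}; ¬p → (¬q → p) ∨ p there: 3:T. ✓
3: successors {4}; ¬p → (¬q → p) ∨ p there: 4:F. ✗
4: successors {5}; ¬p → (¬q → p) ∨ p there: 5:F. ✗
5: successors {1}; ¬p → (¬q → p) ∨ p there: 1:T. ✓
Satisfying worlds: {1, 2, 5}.
So □(¬p → (¬q → p) ∨ p) fails at the other 2 worlds.

2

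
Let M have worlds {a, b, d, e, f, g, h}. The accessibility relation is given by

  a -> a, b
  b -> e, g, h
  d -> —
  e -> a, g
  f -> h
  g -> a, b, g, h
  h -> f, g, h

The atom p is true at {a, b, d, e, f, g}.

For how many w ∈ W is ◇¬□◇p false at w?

3

a: successors {a, b}; ¬□◇p there: a:F, b:F. ✗
b: successors {e, g, h}; ¬□◇p there: e:F, g:F, h:T. ✓
d: no successors, so ◇¬□◇p fails. ✗
e: successors {a, g}; ¬□◇p there: a:F, g:F. ✗
f: successors {h}; ¬□◇p there: h:T. ✓
g: successors {a, b, g, h}; ¬□◇p there: a:F, b:F, g:F, h:T. ✓
h: successors {f, g, h}; ¬□◇p there: f:F, g:F, h:T. ✓
Satisfying worlds: {b, f, g, h}.
So ◇¬□◇p fails at the other 3 worlds.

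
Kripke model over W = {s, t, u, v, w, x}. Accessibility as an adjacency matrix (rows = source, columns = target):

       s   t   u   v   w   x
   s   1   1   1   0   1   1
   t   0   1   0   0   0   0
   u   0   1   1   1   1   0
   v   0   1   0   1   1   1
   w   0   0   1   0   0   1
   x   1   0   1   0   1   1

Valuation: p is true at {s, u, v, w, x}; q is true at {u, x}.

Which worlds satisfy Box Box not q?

s: successors {s, t, u, w, x}; Box not q there: s:F, t:T, u:F, w:F, x:F. ✗
t: successors {t}; Box not q there: t:T. ✓
u: successors {t, u, v, w}; Box not q there: t:T, u:F, v:F, w:F. ✗
v: successors {t, v, w, x}; Box not q there: t:T, v:F, w:F, x:F. ✗
w: successors {u, x}; Box not q there: u:F, x:F. ✗
x: successors {s, u, w, x}; Box not q there: s:F, u:F, w:F, x:F. ✗

{t}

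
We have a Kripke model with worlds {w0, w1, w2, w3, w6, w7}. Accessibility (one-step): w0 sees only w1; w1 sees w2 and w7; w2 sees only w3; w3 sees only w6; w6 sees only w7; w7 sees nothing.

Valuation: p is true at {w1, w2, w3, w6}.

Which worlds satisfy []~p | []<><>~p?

w0: []~p is F, []<><>~p is F. ✗
w1: []~p is F, []<><>~p is F. ✗
w2: []~p is F, []<><>~p is T. ✓
w3: []~p is F, []<><>~p is F. ✗
w6: []~p is T, []<><>~p is F. ✓
w7: []~p is T, []<><>~p is T. ✓

{w2, w6, w7}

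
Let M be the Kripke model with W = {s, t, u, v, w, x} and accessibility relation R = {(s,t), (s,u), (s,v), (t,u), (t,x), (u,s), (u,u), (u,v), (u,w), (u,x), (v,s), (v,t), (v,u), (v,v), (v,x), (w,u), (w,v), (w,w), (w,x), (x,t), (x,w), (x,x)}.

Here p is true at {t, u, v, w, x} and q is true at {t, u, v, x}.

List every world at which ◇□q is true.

s: successors {t, u, v}; □q there: t:T, u:F, v:F. ✓
t: successors {u, x}; □q there: u:F, x:F. ✗
u: successors {s, u, v, w, x}; □q there: s:T, u:F, v:F, w:F, x:F. ✓
v: successors {s, t, u, v, x}; □q there: s:T, t:T, u:F, v:F, x:F. ✓
w: successors {u, v, w, x}; □q there: u:F, v:F, w:F, x:F. ✗
x: successors {t, w, x}; □q there: t:T, w:F, x:F. ✓

{s, u, v, x}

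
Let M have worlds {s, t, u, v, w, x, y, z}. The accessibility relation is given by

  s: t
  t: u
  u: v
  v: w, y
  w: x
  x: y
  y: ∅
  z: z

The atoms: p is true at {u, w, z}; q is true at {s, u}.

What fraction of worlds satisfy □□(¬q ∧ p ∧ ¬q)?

s: successors {t}; □(¬q ∧ p ∧ ¬q) there: t:F. ✗
t: successors {u}; □(¬q ∧ p ∧ ¬q) there: u:F. ✗
u: successors {v}; □(¬q ∧ p ∧ ¬q) there: v:F. ✗
v: successors {w, y}; □(¬q ∧ p ∧ ¬q) there: w:F, y:T. ✗
w: successors {x}; □(¬q ∧ p ∧ ¬q) there: x:F. ✗
x: successors {y}; □(¬q ∧ p ∧ ¬q) there: y:T. ✓
y: no successors, so □□(¬q ∧ p ∧ ¬q) holds vacuously. ✓
z: successors {z}; □(¬q ∧ p ∧ ¬q) there: z:T. ✓
That's 3 of 8 worlds, so 3/8.

3/8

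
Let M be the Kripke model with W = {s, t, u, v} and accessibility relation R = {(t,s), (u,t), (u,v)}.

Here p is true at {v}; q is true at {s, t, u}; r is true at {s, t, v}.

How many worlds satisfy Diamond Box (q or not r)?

s: no successors, so Diamond Box (q or not r) fails. ✗
t: successors {s}; Box (q or not r) there: s:T. ✓
u: successors {t, v}; Box (q or not r) there: t:T, v:T. ✓
v: no successors, so Diamond Box (q or not r) fails. ✗
Satisfying worlds: {t, u}.

2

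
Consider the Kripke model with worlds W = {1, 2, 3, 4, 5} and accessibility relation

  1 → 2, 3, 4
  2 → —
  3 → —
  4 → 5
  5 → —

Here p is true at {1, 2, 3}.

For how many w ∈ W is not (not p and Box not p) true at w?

1: not p and Box not p is F. ✓
2: not p and Box not p is F. ✓
3: not p and Box not p is F. ✓
4: not p and Box not p is T. ✗
5: not p and Box not p is T. ✗
Satisfying worlds: {1, 2, 3}.

3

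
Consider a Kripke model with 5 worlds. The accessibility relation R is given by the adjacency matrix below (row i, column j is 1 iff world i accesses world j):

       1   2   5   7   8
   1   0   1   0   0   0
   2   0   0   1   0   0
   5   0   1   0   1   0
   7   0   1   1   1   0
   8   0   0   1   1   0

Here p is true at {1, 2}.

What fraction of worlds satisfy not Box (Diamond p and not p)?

1: Box (Diamond p and not p) is F. ✓
2: Box (Diamond p and not p) is T. ✗
5: Box (Diamond p and not p) is F. ✓
7: Box (Diamond p and not p) is F. ✓
8: Box (Diamond p and not p) is T. ✗
That's 3 of 5 worlds, so 3/5.

3/5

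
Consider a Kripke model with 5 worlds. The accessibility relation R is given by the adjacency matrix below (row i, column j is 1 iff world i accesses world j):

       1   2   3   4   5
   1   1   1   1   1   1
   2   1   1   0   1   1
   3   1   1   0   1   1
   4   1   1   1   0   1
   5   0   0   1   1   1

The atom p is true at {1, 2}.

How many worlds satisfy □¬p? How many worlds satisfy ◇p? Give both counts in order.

For □¬p:
1: successors {1, 2, 3, 4, 5}; ¬p there: 1:F, 2:F, 3:T, 4:T, 5:T. ✗
2: successors {1, 2, 4, 5}; ¬p there: 1:F, 2:F, 4:T, 5:T. ✗
3: successors {1, 2, 4, 5}; ¬p there: 1:F, 2:F, 4:T, 5:T. ✗
4: successors {1, 2, 3, 5}; ¬p there: 1:F, 2:F, 3:T, 5:T. ✗
5: successors {3, 4, 5}; ¬p there: 3:T, 4:T, 5:T. ✓
— 1 world.
For ◇p:
1: successors {1, 2, 3, 4, 5}; p there: 1:T, 2:T, 3:F, 4:F, 5:F. ✓
2: successors {1, 2, 4, 5}; p there: 1:T, 2:T, 4:F, 5:F. ✓
3: successors {1, 2, 4, 5}; p there: 1:T, 2:T, 4:F, 5:F. ✓
4: successors {1, 2, 3, 5}; p there: 1:T, 2:T, 3:F, 5:F. ✓
5: successors {3, 4, 5}; p there: 3:F, 4:F, 5:F. ✗
— 4 worlds.

1 and 4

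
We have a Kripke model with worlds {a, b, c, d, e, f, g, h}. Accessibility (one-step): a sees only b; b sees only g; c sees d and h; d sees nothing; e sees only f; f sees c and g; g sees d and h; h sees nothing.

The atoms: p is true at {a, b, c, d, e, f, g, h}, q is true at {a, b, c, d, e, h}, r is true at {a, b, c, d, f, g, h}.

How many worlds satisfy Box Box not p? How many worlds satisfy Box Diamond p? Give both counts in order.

4 and 6

For Box Box not p:
a: successors {b}; Box not p there: b:F. ✗
b: successors {g}; Box not p there: g:F. ✗
c: successors {d, h}; Box not p there: d:T, h:T. ✓
d: no successors, so Box Box not p holds vacuously. ✓
e: successors {f}; Box not p there: f:F. ✗
f: successors {c, g}; Box not p there: c:F, g:F. ✗
g: successors {d, h}; Box not p there: d:T, h:T. ✓
h: no successors, so Box Box not p holds vacuously. ✓
— 4 worlds.
For Box Diamond p:
a: successors {b}; Diamond p there: b:T. ✓
b: successors {g}; Diamond p there: g:T. ✓
c: successors {d, h}; Diamond p there: d:F, h:F. ✗
d: no successors, so Box Diamond p holds vacuously. ✓
e: successors {f}; Diamond p there: f:T. ✓
f: successors {c, g}; Diamond p there: c:T, g:T. ✓
g: successors {d, h}; Diamond p there: d:F, h:F. ✗
h: no successors, so Box Diamond p holds vacuously. ✓
— 6 worlds.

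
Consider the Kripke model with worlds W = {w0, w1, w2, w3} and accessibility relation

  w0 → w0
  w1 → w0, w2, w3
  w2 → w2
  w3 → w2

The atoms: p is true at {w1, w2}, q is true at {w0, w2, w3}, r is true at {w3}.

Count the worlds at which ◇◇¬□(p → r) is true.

w0: successors {w0}; ◇¬□(p → r) there: w0:F. ✗
w1: successors {w0, w2, w3}; ◇¬□(p → r) there: w0:F, w2:T, w3:T. ✓
w2: successors {w2}; ◇¬□(p → r) there: w2:T. ✓
w3: successors {w2}; ◇¬□(p → r) there: w2:T. ✓
Satisfying worlds: {w1, w2, w3}.

3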